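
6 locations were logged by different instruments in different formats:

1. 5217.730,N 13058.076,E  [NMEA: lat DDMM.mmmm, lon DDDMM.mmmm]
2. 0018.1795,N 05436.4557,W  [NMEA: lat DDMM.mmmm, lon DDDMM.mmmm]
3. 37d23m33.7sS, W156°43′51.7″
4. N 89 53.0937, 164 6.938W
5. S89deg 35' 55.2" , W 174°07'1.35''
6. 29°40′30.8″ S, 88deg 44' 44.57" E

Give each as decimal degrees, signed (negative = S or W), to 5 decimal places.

Point 1:
  φ: split at 2 digits → 52° and 17.73′; 52 + 17.73/60 = 52.295500
  N ⇒ keep positive
  Lon: degrees = first 3 digits = 130, minutes = 58.076; 130 + 58.076/60 = 130.967933
  E ⇒ keep positive
Point 2:
  φ: degrees = first 2 digits = 0, minutes = 18.1795; 0 + 18.1795/60 = 0.302992
  N ⇒ keep positive
  Longitude: split at 3 digits → 054° and 36.4557′; 54 + 36.4557/60 = 54.607595
  W ⇒ negate
Point 3:
  Latitude: 37 + 23/60 + 33.7/3600 = 37.392694
  hemisphere S, so the sign is −
  Lon: 43′ + 51.7″ = 43.86167′; 156 + 43.86167/60 = 156.731028
  W → negative
Point 4:
  φ: 53.0937′ = 0.884895°; total 89.884895
  N → positive
  λ: 6.938′ = 0.115633°; total 164.115633
  W → negative
Point 5:
  Latitude: 89° + 35/60 + 55.2/3600 = 89 + 0.583333 + 0.015333 = 89.598667
  hemisphere S, so the sign is −
  Lon: 174 + 7/60 + 1.35/3600 = 174.117042
  W → negative
Point 6:
  Lat: 29° + 40/60 + 30.8/3600 = 29 + 0.666667 + 0.008556 = 29.675222
  S ⇒ negate
  λ: 88° + 44/60 + 44.57/3600 = 88 + 0.733333 + 0.012381 = 88.745714
  E ⇒ keep positive

1. 52.29550, 130.96793
2. 0.30299, -54.60760
3. -37.39269, -156.73103
4. 89.88490, -164.11563
5. -89.59867, -174.11704
6. -29.67522, 88.74571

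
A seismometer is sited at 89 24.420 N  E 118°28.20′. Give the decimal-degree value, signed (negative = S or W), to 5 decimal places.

φ: 24.42′ = 0.407000°; total 89.407000
N → positive
λ: 118 + 28.2/60 = 118.470000
E ⇒ keep positive

89.40700, 118.47000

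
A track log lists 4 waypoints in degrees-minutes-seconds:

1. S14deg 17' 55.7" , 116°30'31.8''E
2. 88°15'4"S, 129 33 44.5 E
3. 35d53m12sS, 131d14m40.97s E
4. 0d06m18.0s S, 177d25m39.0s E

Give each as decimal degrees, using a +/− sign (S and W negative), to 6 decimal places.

Point 1:
  φ: 14° + 17/60 + 55.7/3600 = 14 + 0.283333 + 0.015472 = 14.2988056
  hemisphere S, so the sign is −
  λ: 30′ + 31.8″ = 30.53000′; 116 + 30.53000/60 = 116.5088333
  E ⇒ keep positive
Point 2:
  Lat: 88 + 15/60 + 4/3600 = 88.2511111
  S → negative
  λ: 129° + 33/60 + 44.5/3600 = 129 + 0.550000 + 0.012361 = 129.5623611
  E ⇒ keep positive
Point 3:
  Latitude: 53′ + 12″ = 53.20000′; 35 + 53.20000/60 = 35.8866667
  S ⇒ negate
  λ: 131° + 14/60 + 40.97/3600 = 131 + 0.233333 + 0.011381 = 131.2447139
  E → positive
Point 4:
  φ: 0° + 6/60 + 18/3600 = 0 + 0.100000 + 0.005000 = 0.1050000
  hemisphere S, so the sign is −
  λ: 177° + 25/60 + 39/3600 = 177 + 0.416667 + 0.010833 = 177.4275000
  E → positive

1. -14.298806, 116.508833
2. -88.251111, 129.562361
3. -35.886667, 131.244714
4. -0.105000, 177.427500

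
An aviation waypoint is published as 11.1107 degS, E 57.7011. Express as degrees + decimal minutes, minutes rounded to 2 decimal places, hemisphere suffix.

Latitude: 11° + 0.110700 × 60 = 11° 6.6420′
Lon: 57° + 0.701100 × 60 = 57° 42.0660′

11° 6.64′ S, 57° 42.07′ E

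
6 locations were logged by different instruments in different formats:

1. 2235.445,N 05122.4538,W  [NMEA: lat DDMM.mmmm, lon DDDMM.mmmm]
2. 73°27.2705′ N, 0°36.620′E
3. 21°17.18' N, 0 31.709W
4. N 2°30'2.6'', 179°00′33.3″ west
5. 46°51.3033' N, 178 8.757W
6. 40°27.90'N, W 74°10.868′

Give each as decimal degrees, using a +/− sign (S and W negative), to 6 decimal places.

Point 1:
  Lat: split at 2 digits → 22° and 35.445′; 22 + 35.445/60 = 22.5907500
  N ⇒ keep positive
  λ: degrees = first 3 digits = 51, minutes = 22.4538; 51 + 22.4538/60 = 51.3742300
  hemisphere W, so the sign is −
Point 2:
  φ: 73 + 27.2705/60 = 73.4545083
  N → positive
  Longitude: 36.62′ = 0.610333°; total 0.6103333
  E → positive
Point 3:
  Latitude: 17.18′ = 0.286333°; total 21.2863333
  N ⇒ keep positive
  Lon: 0 + 31.709/60 = 0.5284833
  W ⇒ negate
Point 4:
  Latitude: 30′ + 2.6″ = 30.04333′; 2 + 30.04333/60 = 2.5007222
  N ⇒ keep positive
  Longitude: 0′ + 33.3″ = 0.55500′; 179 + 0.55500/60 = 179.0092500
  hemisphere W, so the sign is −
Point 5:
  φ: 51.3033′ = 0.855055°; total 46.8550550
  N ⇒ keep positive
  Longitude: 8.757′ = 0.145950°; total 178.1459500
  hemisphere W, so the sign is −
Point 6:
  φ: 27.9′ = 0.465000°; total 40.4650000
  N → positive
  Lon: 10.868′ = 0.181133°; total 74.1811333
  hemisphere W, so the sign is −

1. 22.590750, -51.374230
2. 73.454508, 0.610333
3. 21.286333, -0.528483
4. 2.500722, -179.009250
5. 46.855055, -178.145950
6. 40.465000, -74.181133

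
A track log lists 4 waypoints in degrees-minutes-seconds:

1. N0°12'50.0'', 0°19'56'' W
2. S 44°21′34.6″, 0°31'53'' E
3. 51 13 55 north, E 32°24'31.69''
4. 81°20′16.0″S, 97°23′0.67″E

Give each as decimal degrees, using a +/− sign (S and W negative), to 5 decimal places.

Point 1:
  Lat: 0° + 12/60 + 50/3600 = 0 + 0.200000 + 0.013889 = 0.213889
  N → positive
  Longitude: 0 + 19/60 + 56/3600 = 0.332222
  W → negative
Point 2:
  Lat: 44 + 21/60 + 34.6/3600 = 44.359611
  S ⇒ negate
  Lon: 0 + 31/60 + 53/3600 = 0.531389
  E ⇒ keep positive
Point 3:
  Lat: 13′ + 55″ = 13.91667′; 51 + 13.91667/60 = 51.231944
  N → positive
  λ: 32° + 24/60 + 31.69/3600 = 32 + 0.400000 + 0.008803 = 32.408803
  E ⇒ keep positive
Point 4:
  φ: 81° + 20/60 + 16/3600 = 81 + 0.333333 + 0.004444 = 81.337778
  S → negative
  λ: 97 + 23/60 + 0.67/3600 = 97.383519
  E → positive

1. 0.21389, -0.33222
2. -44.35961, 0.53139
3. 51.23194, 32.40880
4. -81.33778, 97.38352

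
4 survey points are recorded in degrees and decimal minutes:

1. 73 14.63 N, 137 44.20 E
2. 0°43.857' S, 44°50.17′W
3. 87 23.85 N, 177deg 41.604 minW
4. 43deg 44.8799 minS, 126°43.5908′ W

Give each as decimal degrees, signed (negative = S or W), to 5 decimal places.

1. 73.24383, 137.73667
2. -0.73095, -44.83617
3. 87.39750, -177.69340
4. -43.74800, -126.72651

Point 1:
  Latitude: 14.63′ = 0.243833°; total 73.243833
  N ⇒ keep positive
  Longitude: 44.2′ = 0.736667°; total 137.736667
  E ⇒ keep positive
Point 2:
  Latitude: 43.857′ = 0.730950°; total 0.730950
  hemisphere S, so the sign is −
  Lon: 44 + 50.17/60 = 44.836167
  hemisphere W, so the sign is −
Point 3:
  φ: 87 + 23.85/60 = 87.397500
  N ⇒ keep positive
  Lon: 177 + 41.604/60 = 177.693400
  hemisphere W, so the sign is −
Point 4:
  Lat: 44.8799′ = 0.747998°; total 43.747998
  S → negative
  λ: 43.5908′ = 0.726513°; total 126.726513
  W → negative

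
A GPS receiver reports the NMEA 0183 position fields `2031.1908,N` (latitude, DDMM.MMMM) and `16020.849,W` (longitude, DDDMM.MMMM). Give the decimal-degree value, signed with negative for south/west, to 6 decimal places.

20.519847, -160.347483

φ: degrees = first 2 digits = 20, minutes = 31.1908; 20 + 31.1908/60 = 20.5198467
N ⇒ keep positive
Lon: split at 3 digits → 160° and 20.849′; 160 + 20.849/60 = 160.3474833
W ⇒ negate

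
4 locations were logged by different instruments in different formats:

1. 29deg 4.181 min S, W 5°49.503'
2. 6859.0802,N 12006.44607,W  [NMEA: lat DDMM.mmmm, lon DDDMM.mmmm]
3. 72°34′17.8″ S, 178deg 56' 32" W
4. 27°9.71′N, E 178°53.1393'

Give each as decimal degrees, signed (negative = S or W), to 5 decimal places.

1. -29.06968, -5.82505
2. 68.98467, -120.10743
3. -72.57161, -178.94222
4. 27.16183, 178.88566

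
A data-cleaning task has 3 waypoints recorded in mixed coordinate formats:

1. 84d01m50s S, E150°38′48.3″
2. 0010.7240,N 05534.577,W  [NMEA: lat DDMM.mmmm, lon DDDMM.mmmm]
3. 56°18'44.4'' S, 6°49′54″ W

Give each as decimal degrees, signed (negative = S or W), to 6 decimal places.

1. -84.030556, 150.646750
2. 0.178733, -55.576283
3. -56.312333, -6.831667

Point 1:
  Latitude: 1′ + 50″ = 1.83333′; 84 + 1.83333/60 = 84.0305556
  S ⇒ negate
  Longitude: 150 + 38/60 + 48.3/3600 = 150.6467500
  E → positive
Point 2:
  Latitude: split at 2 digits → 00° and 10.724′; 0 + 10.724/60 = 0.1787333
  N → positive
  λ: degrees = first 3 digits = 55, minutes = 34.577; 55 + 34.577/60 = 55.5762833
  hemisphere W, so the sign is −
Point 3:
  Latitude: 18′ + 44.4″ = 18.74000′; 56 + 18.74000/60 = 56.3123333
  S → negative
  Lon: 6° + 49/60 + 54/3600 = 6 + 0.816667 + 0.015000 = 6.8316667
  W → negative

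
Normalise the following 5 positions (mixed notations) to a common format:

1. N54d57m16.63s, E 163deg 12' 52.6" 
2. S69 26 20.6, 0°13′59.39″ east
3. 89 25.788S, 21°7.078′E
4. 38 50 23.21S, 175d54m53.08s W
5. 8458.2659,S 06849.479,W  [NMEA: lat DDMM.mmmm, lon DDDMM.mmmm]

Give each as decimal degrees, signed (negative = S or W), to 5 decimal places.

Point 1:
  Lat: 54 + 57/60 + 16.63/3600 = 54.954619
  N → positive
  λ: 163 + 12/60 + 52.6/3600 = 163.214611
  E → positive
Point 2:
  φ: 69° + 26/60 + 20.6/3600 = 69 + 0.433333 + 0.005722 = 69.439056
  S → negative
  λ: 13′ + 59.39″ = 13.98983′; 0 + 13.98983/60 = 0.233164
  E ⇒ keep positive
Point 3:
  Latitude: 25.788′ = 0.429800°; total 89.429800
  hemisphere S, so the sign is −
  Lon: 7.078′ = 0.117967°; total 21.117967
  E → positive
Point 4:
  Lat: 38° + 50/60 + 23.21/3600 = 38 + 0.833333 + 0.006447 = 38.839781
  S ⇒ negate
  Lon: 175 + 54/60 + 53.08/3600 = 175.914744
  W ⇒ negate
Point 5:
  Latitude: degrees = first 2 digits = 84, minutes = 58.2659; 84 + 58.2659/60 = 84.971098
  hemisphere S, so the sign is −
  Lon: split at 3 digits → 068° and 49.479′; 68 + 49.479/60 = 68.824650
  W → negative

1. 54.95462, 163.21461
2. -69.43906, 0.23316
3. -89.42980, 21.11797
4. -38.83978, -175.91474
5. -84.97110, -68.82465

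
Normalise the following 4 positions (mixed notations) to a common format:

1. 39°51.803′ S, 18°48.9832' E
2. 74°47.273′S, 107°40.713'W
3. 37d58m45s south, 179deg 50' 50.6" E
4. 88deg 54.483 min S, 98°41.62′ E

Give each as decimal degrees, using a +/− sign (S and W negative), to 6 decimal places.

Point 1:
  Latitude: 39 + 51.803/60 = 39.8633833
  S ⇒ negate
  Lon: 48.9832′ = 0.816387°; total 18.8163867
  E ⇒ keep positive
Point 2:
  φ: 74 + 47.273/60 = 74.7878833
  S → negative
  λ: 40.713′ = 0.678550°; total 107.6785500
  W ⇒ negate
Point 3:
  φ: 58′ + 45″ = 58.75000′; 37 + 58.75000/60 = 37.9791667
  S → negative
  λ: 179° + 50/60 + 50.6/3600 = 179 + 0.833333 + 0.014056 = 179.8473889
  E ⇒ keep positive
Point 4:
  Lat: 88 + 54.483/60 = 88.9080500
  S ⇒ negate
  Longitude: 41.62′ = 0.693667°; total 98.6936667
  E ⇒ keep positive

1. -39.863383, 18.816387
2. -74.787883, -107.678550
3. -37.979167, 179.847389
4. -88.908050, 98.693667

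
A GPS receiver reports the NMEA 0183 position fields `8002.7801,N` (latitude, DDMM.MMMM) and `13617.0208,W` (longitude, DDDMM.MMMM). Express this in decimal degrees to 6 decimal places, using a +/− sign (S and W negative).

Lat: degrees = first 2 digits = 80, minutes = 2.7801; 80 + 2.7801/60 = 80.0463350
N → positive
λ: degrees = first 3 digits = 136, minutes = 17.0208; 136 + 17.0208/60 = 136.2836800
hemisphere W, so the sign is −

80.046335, -136.283680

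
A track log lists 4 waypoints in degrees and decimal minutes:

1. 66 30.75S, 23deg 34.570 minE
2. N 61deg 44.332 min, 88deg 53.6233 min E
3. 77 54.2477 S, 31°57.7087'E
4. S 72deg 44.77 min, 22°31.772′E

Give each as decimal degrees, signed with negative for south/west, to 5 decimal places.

Point 1:
  Latitude: 66 + 30.75/60 = 66.512500
  S → negative
  Lon: 23 + 34.57/60 = 23.576167
  E → positive
Point 2:
  φ: 61 + 44.332/60 = 61.738867
  N ⇒ keep positive
  Longitude: 88 + 53.6233/60 = 88.893722
  E ⇒ keep positive
Point 3:
  φ: 54.2477′ = 0.904128°; total 77.904128
  S → negative
  Lon: 31 + 57.7087/60 = 31.961812
  E → positive
Point 4:
  Lat: 72 + 44.77/60 = 72.746167
  S → negative
  Longitude: 31.772′ = 0.529533°; total 22.529533
  E ⇒ keep positive

1. -66.51250, 23.57617
2. 61.73887, 88.89372
3. -77.90413, 31.96181
4. -72.74617, 22.52953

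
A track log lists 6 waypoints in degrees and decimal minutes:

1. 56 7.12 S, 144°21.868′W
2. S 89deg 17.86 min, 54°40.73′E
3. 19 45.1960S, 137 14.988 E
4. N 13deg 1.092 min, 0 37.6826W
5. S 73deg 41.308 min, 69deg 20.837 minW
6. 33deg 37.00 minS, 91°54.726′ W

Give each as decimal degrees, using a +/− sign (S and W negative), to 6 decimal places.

Point 1:
  Lat: 7.12′ = 0.118667°; total 56.1186667
  S → negative
  Longitude: 144 + 21.868/60 = 144.3644667
  hemisphere W, so the sign is −
Point 2:
  φ: 17.86′ = 0.297667°; total 89.2976667
  hemisphere S, so the sign is −
  λ: 54 + 40.73/60 = 54.6788333
  E ⇒ keep positive
Point 3:
  Lat: 19 + 45.196/60 = 19.7532667
  S ⇒ negate
  Longitude: 137 + 14.988/60 = 137.2498000
  E → positive
Point 4:
  Latitude: 13 + 1.092/60 = 13.0182000
  N ⇒ keep positive
  λ: 37.6826′ = 0.628043°; total 0.6280433
  hemisphere W, so the sign is −
Point 5:
  φ: 73 + 41.308/60 = 73.6884667
  S → negative
  Lon: 69 + 20.837/60 = 69.3472833
  hemisphere W, so the sign is −
Point 6:
  φ: 37′ = 0.616667°; total 33.6166667
  S → negative
  Lon: 91 + 54.726/60 = 91.9121000
  W ⇒ negate

1. -56.118667, -144.364467
2. -89.297667, 54.678833
3. -19.753267, 137.249800
4. 13.018200, -0.628043
5. -73.688467, -69.347283
6. -33.616667, -91.912100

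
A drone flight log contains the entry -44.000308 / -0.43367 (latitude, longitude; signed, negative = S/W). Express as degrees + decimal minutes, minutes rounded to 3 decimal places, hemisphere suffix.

Latitude is negative → S; |value| = 44.000308
Latitude: 44° + 0.000308 × 60 = 44° 0.01848′
Longitude is negative → W; |value| = 0.433670
λ: minutes = (0.433670 − 0) × 60 = 26.02020

44° 0.018′ S, 0° 26.020′ W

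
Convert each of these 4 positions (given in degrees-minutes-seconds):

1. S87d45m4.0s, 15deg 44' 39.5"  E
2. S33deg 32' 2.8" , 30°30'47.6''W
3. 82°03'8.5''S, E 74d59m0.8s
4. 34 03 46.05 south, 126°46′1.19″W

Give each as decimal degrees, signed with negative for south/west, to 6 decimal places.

1. -87.751111, 15.744306
2. -33.534111, -30.513222
3. -82.052361, 74.983556
4. -34.062792, -126.766997

Point 1:
  φ: 45′ + 4″ = 45.06667′; 87 + 45.06667/60 = 87.7511111
  S → negative
  λ: 44′ + 39.5″ = 44.65833′; 15 + 44.65833/60 = 15.7443056
  E → positive
Point 2:
  Lat: 32′ + 2.8″ = 32.04667′; 33 + 32.04667/60 = 33.5341111
  S ⇒ negate
  Lon: 30° + 30/60 + 47.6/3600 = 30 + 0.500000 + 0.013222 = 30.5132222
  hemisphere W, so the sign is −
Point 3:
  Latitude: 3′ + 8.5″ = 3.14167′; 82 + 3.14167/60 = 82.0523611
  S ⇒ negate
  Longitude: 59′ + 0.8″ = 59.01333′; 74 + 59.01333/60 = 74.9835556
  E ⇒ keep positive
Point 4:
  Latitude: 34° + 3/60 + 46.05/3600 = 34 + 0.050000 + 0.012792 = 34.0627917
  hemisphere S, so the sign is −
  Lon: 126° + 46/60 + 1.19/3600 = 126 + 0.766667 + 0.000331 = 126.7669972
  W → negative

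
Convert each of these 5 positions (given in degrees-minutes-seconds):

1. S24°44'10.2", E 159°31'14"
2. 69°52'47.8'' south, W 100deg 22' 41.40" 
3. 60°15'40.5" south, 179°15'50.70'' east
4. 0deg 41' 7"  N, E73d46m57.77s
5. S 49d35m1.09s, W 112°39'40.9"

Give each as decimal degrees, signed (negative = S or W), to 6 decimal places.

1. -24.736167, 159.520556
2. -69.879944, -100.378167
3. -60.261250, 179.264083
4. 0.685278, 73.782714
5. -49.583636, -112.661361

Point 1:
  Lat: 24° + 44/60 + 10.2/3600 = 24 + 0.733333 + 0.002833 = 24.7361667
  hemisphere S, so the sign is −
  Lon: 159° + 31/60 + 14/3600 = 159 + 0.516667 + 0.003889 = 159.5205556
  E ⇒ keep positive
Point 2:
  Latitude: 52′ + 47.8″ = 52.79667′; 69 + 52.79667/60 = 69.8799444
  hemisphere S, so the sign is −
  Longitude: 22′ + 41.4″ = 22.69000′; 100 + 22.69000/60 = 100.3781667
  W → negative
Point 3:
  Lat: 60° + 15/60 + 40.5/3600 = 60 + 0.250000 + 0.011250 = 60.2612500
  hemisphere S, so the sign is −
  λ: 15′ + 50.7″ = 15.84500′; 179 + 15.84500/60 = 179.2640833
  E → positive
Point 4:
  φ: 0° + 41/60 + 7/3600 = 0 + 0.683333 + 0.001944 = 0.6852778
  N → positive
  Lon: 73 + 46/60 + 57.77/3600 = 73.7827139
  E ⇒ keep positive
Point 5:
  Latitude: 35′ + 1.09″ = 35.01817′; 49 + 35.01817/60 = 49.5836361
  S → negative
  Longitude: 39′ + 40.9″ = 39.68167′; 112 + 39.68167/60 = 112.6613611
  W → negative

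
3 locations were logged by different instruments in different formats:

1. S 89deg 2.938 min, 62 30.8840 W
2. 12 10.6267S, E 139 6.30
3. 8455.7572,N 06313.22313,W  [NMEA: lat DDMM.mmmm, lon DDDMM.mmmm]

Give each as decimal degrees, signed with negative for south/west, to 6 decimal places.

Point 1:
  Latitude: 2.938′ = 0.048967°; total 89.0489667
  hemisphere S, so the sign is −
  Lon: 30.884′ = 0.514733°; total 62.5147333
  hemisphere W, so the sign is −
Point 2:
  φ: 10.6267′ = 0.177112°; total 12.1771117
  hemisphere S, so the sign is −
  Longitude: 6.3′ = 0.105000°; total 139.1050000
  E → positive
Point 3:
  Latitude: degrees = first 2 digits = 84, minutes = 55.7572; 84 + 55.7572/60 = 84.9292867
  N ⇒ keep positive
  λ: split at 3 digits → 063° and 13.22313′; 63 + 13.22313/60 = 63.2203855
  W ⇒ negate

1. -89.048967, -62.514733
2. -12.177112, 139.105000
3. 84.929287, -63.220386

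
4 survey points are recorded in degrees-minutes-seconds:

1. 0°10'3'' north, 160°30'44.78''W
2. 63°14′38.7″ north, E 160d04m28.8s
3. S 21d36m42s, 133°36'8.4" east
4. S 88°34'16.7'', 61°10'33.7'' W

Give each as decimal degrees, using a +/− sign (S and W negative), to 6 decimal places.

Point 1:
  Latitude: 0° + 10/60 + 3/3600 = 0 + 0.166667 + 0.000833 = 0.1675000
  N ⇒ keep positive
  Lon: 30′ + 44.78″ = 30.74633′; 160 + 30.74633/60 = 160.5124389
  W → negative
Point 2:
  Lat: 14′ + 38.7″ = 14.64500′; 63 + 14.64500/60 = 63.2440833
  N ⇒ keep positive
  Longitude: 160° + 4/60 + 28.8/3600 = 160 + 0.066667 + 0.008000 = 160.0746667
  E ⇒ keep positive
Point 3:
  φ: 21 + 36/60 + 42/3600 = 21.6116667
  S ⇒ negate
  λ: 36′ + 8.4″ = 36.14000′; 133 + 36.14000/60 = 133.6023333
  E ⇒ keep positive
Point 4:
  φ: 88° + 34/60 + 16.7/3600 = 88 + 0.566667 + 0.004639 = 88.5713056
  S ⇒ negate
  Lon: 61° + 10/60 + 33.7/3600 = 61 + 0.166667 + 0.009361 = 61.1760278
  hemisphere W, so the sign is −

1. 0.167500, -160.512439
2. 63.244083, 160.074667
3. -21.611667, 133.602333
4. -88.571306, -61.176028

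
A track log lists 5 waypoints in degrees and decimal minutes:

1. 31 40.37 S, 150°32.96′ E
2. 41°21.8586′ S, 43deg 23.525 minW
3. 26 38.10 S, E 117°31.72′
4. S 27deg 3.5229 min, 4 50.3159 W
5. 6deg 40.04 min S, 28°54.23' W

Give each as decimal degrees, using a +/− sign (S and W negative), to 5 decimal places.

1. -31.67283, 150.54933
2. -41.36431, -43.39208
3. -26.63500, 117.52867
4. -27.05872, -4.83860
5. -6.66733, -28.90383

Point 1:
  Latitude: 40.37′ = 0.672833°; total 31.672833
  S ⇒ negate
  λ: 32.96′ = 0.549333°; total 150.549333
  E → positive
Point 2:
  φ: 21.8586′ = 0.364310°; total 41.364310
  hemisphere S, so the sign is −
  λ: 43 + 23.525/60 = 43.392083
  hemisphere W, so the sign is −
Point 3:
  Latitude: 26 + 38.1/60 = 26.635000
  hemisphere S, so the sign is −
  Lon: 31.72′ = 0.528667°; total 117.528667
  E ⇒ keep positive
Point 4:
  φ: 27 + 3.5229/60 = 27.058715
  hemisphere S, so the sign is −
  λ: 4 + 50.3159/60 = 4.838598
  W → negative
Point 5:
  Latitude: 40.04′ = 0.667333°; total 6.667333
  hemisphere S, so the sign is −
  Longitude: 28 + 54.23/60 = 28.903833
  W → negative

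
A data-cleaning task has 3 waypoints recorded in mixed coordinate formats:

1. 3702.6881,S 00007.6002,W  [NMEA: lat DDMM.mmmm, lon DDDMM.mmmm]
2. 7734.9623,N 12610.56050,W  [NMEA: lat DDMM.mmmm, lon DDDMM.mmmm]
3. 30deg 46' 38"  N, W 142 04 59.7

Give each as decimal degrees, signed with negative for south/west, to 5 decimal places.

Point 1:
  φ: split at 2 digits → 37° and 2.6881′; 37 + 2.6881/60 = 37.044802
  S ⇒ negate
  Longitude: degrees = first 3 digits = 0, minutes = 7.6002; 0 + 7.6002/60 = 0.126670
  W ⇒ negate
Point 2:
  Latitude: degrees = first 2 digits = 77, minutes = 34.9623; 77 + 34.9623/60 = 77.582705
  N → positive
  Lon: degrees = first 3 digits = 126, minutes = 10.5605; 126 + 10.5605/60 = 126.176008
  W → negative
Point 3:
  φ: 46′ + 38″ = 46.63333′; 30 + 46.63333/60 = 30.777222
  N → positive
  Lon: 4′ + 59.7″ = 4.99500′; 142 + 4.99500/60 = 142.083250
  W ⇒ negate

1. -37.04480, -0.12667
2. 77.58271, -126.17601
3. 30.77722, -142.08325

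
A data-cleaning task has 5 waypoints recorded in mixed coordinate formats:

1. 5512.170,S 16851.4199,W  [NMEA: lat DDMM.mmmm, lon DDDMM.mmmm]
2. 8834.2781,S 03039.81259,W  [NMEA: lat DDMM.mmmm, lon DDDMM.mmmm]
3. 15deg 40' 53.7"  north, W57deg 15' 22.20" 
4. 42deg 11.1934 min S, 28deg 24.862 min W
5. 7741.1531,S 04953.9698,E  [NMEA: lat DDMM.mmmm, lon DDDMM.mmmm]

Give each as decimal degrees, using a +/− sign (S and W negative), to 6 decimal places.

Point 1:
  φ: split at 2 digits → 55° and 12.17′; 55 + 12.17/60 = 55.2028333
  S ⇒ negate
  Lon: degrees = first 3 digits = 168, minutes = 51.4199; 168 + 51.4199/60 = 168.8569983
  W → negative
Point 2:
  Latitude: split at 2 digits → 88° and 34.2781′; 88 + 34.2781/60 = 88.5713017
  S ⇒ negate
  Lon: degrees = first 3 digits = 30, minutes = 39.81259; 30 + 39.81259/60 = 30.6635432
  W → negative
Point 3:
  Latitude: 40′ + 53.7″ = 40.89500′; 15 + 40.89500/60 = 15.6815833
  N → positive
  Longitude: 57° + 15/60 + 22.2/3600 = 57 + 0.250000 + 0.006167 = 57.2561667
  W ⇒ negate
Point 4:
  Latitude: 42 + 11.1934/60 = 42.1865567
  hemisphere S, so the sign is −
  Longitude: 28 + 24.862/60 = 28.4143667
  W → negative
Point 5:
  φ: split at 2 digits → 77° and 41.1531′; 77 + 41.1531/60 = 77.6858850
  S ⇒ negate
  Lon: degrees = first 3 digits = 49, minutes = 53.9698; 49 + 53.9698/60 = 49.8994967
  E ⇒ keep positive

1. -55.202833, -168.856998
2. -88.571302, -30.663543
3. 15.681583, -57.256167
4. -42.186557, -28.414367
5. -77.685885, 49.899497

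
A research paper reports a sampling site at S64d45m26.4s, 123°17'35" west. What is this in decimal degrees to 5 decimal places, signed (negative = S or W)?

-64.75733, -123.29306

Lat: 64° + 45/60 + 26.4/3600 = 64 + 0.750000 + 0.007333 = 64.757333
S ⇒ negate
λ: 123° + 17/60 + 35/3600 = 123 + 0.283333 + 0.009722 = 123.293056
W ⇒ negate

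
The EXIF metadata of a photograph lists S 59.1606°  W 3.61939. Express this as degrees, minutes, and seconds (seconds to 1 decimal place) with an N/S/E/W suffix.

59°09′38.2″ S, 3°37′9.8″ W

Latitude: 0.160600° → 9.63600′; 0.63600 × 60 = 38.160″
Lon: 0.619390° → 37.16340′; 0.16340 × 60 = 9.804″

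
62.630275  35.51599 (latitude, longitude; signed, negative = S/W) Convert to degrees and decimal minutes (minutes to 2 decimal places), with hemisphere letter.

62° 37.82′ N, 35° 30.96′ E

Latitude: minutes = (62.630275 − 62) × 60 = 37.8165
Lon: fractional part 0.515990 → 30.9594 minutes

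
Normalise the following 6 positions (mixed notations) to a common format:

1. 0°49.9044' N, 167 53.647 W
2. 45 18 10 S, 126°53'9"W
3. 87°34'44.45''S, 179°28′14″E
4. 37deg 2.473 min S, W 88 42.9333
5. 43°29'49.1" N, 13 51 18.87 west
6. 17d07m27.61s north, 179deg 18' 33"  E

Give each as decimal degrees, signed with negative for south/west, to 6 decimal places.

Point 1:
  Latitude: 0 + 49.9044/60 = 0.8317400
  N ⇒ keep positive
  λ: 167 + 53.647/60 = 167.8941167
  W ⇒ negate
Point 2:
  φ: 18′ + 10″ = 18.16667′; 45 + 18.16667/60 = 45.3027778
  S ⇒ negate
  Longitude: 126 + 53/60 + 9/3600 = 126.8858333
  W ⇒ negate
Point 3:
  φ: 87° + 34/60 + 44.45/3600 = 87 + 0.566667 + 0.012347 = 87.5790139
  S ⇒ negate
  Lon: 28′ + 14″ = 28.23333′; 179 + 28.23333/60 = 179.4705556
  E → positive
Point 4:
  Lat: 2.473′ = 0.041217°; total 37.0412167
  S ⇒ negate
  Lon: 42.9333′ = 0.715555°; total 88.7155550
  W ⇒ negate
Point 5:
  φ: 29′ + 49.1″ = 29.81833′; 43 + 29.81833/60 = 43.4969722
  N → positive
  λ: 51′ + 18.87″ = 51.31450′; 13 + 51.31450/60 = 13.8552417
  W ⇒ negate
Point 6:
  φ: 17 + 7/60 + 27.61/3600 = 17.1243361
  N ⇒ keep positive
  Lon: 18′ + 33″ = 18.55000′; 179 + 18.55000/60 = 179.3091667
  E ⇒ keep positive

1. 0.831740, -167.894117
2. -45.302778, -126.885833
3. -87.579014, 179.470556
4. -37.041217, -88.715555
5. 43.496972, -13.855242
6. 17.124336, 179.309167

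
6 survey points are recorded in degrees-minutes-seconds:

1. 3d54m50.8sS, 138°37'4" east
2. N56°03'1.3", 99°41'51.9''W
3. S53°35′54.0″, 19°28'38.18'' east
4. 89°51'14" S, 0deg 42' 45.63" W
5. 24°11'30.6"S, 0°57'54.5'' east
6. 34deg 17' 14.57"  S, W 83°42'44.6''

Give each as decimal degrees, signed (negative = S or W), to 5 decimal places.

Point 1:
  Latitude: 54′ + 50.8″ = 54.84667′; 3 + 54.84667/60 = 3.914111
  S ⇒ negate
  λ: 37′ + 4″ = 37.06667′; 138 + 37.06667/60 = 138.617778
  E ⇒ keep positive
Point 2:
  Latitude: 56° + 3/60 + 1.3/3600 = 56 + 0.050000 + 0.000361 = 56.050361
  N → positive
  Longitude: 41′ + 51.9″ = 41.86500′; 99 + 41.86500/60 = 99.697750
  hemisphere W, so the sign is −
Point 3:
  Latitude: 35′ + 54″ = 35.90000′; 53 + 35.90000/60 = 53.598333
  S ⇒ negate
  λ: 28′ + 38.18″ = 28.63633′; 19 + 28.63633/60 = 19.477272
  E ⇒ keep positive
Point 4:
  Lat: 89 + 51/60 + 14/3600 = 89.853889
  S ⇒ negate
  Longitude: 42′ + 45.63″ = 42.76050′; 0 + 42.76050/60 = 0.712675
  W ⇒ negate
Point 5:
  Lat: 24° + 11/60 + 30.6/3600 = 24 + 0.183333 + 0.008500 = 24.191833
  S ⇒ negate
  Longitude: 0 + 57/60 + 54.5/3600 = 0.965139
  E ⇒ keep positive
Point 6:
  Lat: 34° + 17/60 + 14.57/3600 = 34 + 0.283333 + 0.004047 = 34.287381
  S ⇒ negate
  λ: 83° + 42/60 + 44.6/3600 = 83 + 0.700000 + 0.012389 = 83.712389
  W ⇒ negate

1. -3.91411, 138.61778
2. 56.05036, -99.69775
3. -53.59833, 19.47727
4. -89.85389, -0.71268
5. -24.19183, 0.96514
6. -34.28738, -83.71239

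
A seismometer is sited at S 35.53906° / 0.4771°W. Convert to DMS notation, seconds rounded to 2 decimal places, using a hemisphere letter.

35°32′20.62″ S, 0°28′37.56″ W

φ: 0.539060° → 32.34360′; 0.34360 × 60 = 20.6160″
Longitude: whole degrees 0; 28.62600′ → 28′ and 37.5600″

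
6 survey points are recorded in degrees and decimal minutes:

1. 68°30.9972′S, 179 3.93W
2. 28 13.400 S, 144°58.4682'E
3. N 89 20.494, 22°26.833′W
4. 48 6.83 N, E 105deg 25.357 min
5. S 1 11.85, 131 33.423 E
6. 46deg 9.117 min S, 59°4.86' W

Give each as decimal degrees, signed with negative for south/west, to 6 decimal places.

Point 1:
  Latitude: 68 + 30.9972/60 = 68.5166200
  hemisphere S, so the sign is −
  λ: 179 + 3.93/60 = 179.0655000
  W → negative
Point 2:
  φ: 28 + 13.4/60 = 28.2233333
  hemisphere S, so the sign is −
  λ: 144 + 58.4682/60 = 144.9744700
  E ⇒ keep positive
Point 3:
  Latitude: 20.494′ = 0.341567°; total 89.3415667
  N → positive
  Lon: 22 + 26.833/60 = 22.4472167
  W → negative
Point 4:
  Latitude: 48 + 6.83/60 = 48.1138333
  N → positive
  Longitude: 25.357′ = 0.422617°; total 105.4226167
  E → positive
Point 5:
  Latitude: 11.85′ = 0.197500°; total 1.1975000
  hemisphere S, so the sign is −
  Longitude: 131 + 33.423/60 = 131.5570500
  E ⇒ keep positive
Point 6:
  Latitude: 46 + 9.117/60 = 46.1519500
  hemisphere S, so the sign is −
  Longitude: 4.86′ = 0.081000°; total 59.0810000
  W ⇒ negate

1. -68.516620, -179.065500
2. -28.223333, 144.974470
3. 89.341567, -22.447217
4. 48.113833, 105.422617
5. -1.197500, 131.557050
6. -46.151950, -59.081000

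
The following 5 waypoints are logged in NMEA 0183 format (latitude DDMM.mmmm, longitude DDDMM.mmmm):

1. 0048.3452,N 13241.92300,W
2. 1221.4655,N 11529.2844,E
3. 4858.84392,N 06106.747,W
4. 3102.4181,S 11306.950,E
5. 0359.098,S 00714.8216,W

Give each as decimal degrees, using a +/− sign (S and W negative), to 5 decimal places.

Point 1:
  Latitude: split at 2 digits → 00° and 48.3452′; 0 + 48.3452/60 = 0.805753
  N → positive
  Lon: split at 3 digits → 132° and 41.923′; 132 + 41.923/60 = 132.698717
  W ⇒ negate
Point 2:
  Lat: split at 2 digits → 12° and 21.4655′; 12 + 21.4655/60 = 12.357758
  N → positive
  Longitude: degrees = first 3 digits = 115, minutes = 29.2844; 115 + 29.2844/60 = 115.488073
  E ⇒ keep positive
Point 3:
  Latitude: degrees = first 2 digits = 48, minutes = 58.84392; 48 + 58.84392/60 = 48.980732
  N ⇒ keep positive
  Longitude: degrees = first 3 digits = 61, minutes = 6.747; 61 + 6.747/60 = 61.112450
  W ⇒ negate
Point 4:
  Lat: degrees = first 2 digits = 31, minutes = 2.4181; 31 + 2.4181/60 = 31.040302
  S ⇒ negate
  Lon: degrees = first 3 digits = 113, minutes = 6.95; 113 + 6.95/60 = 113.115833
  E → positive
Point 5:
  Lat: degrees = first 2 digits = 3, minutes = 59.098; 3 + 59.098/60 = 3.984967
  S → negative
  Longitude: degrees = first 3 digits = 7, minutes = 14.8216; 7 + 14.8216/60 = 7.247027
  W → negative

1. 0.80575, -132.69872
2. 12.35776, 115.48807
3. 48.98073, -61.11245
4. -31.04030, 113.11583
5. -3.98497, -7.24703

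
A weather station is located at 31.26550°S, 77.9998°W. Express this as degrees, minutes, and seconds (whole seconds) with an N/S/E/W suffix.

Lat: whole degrees 31; 15.93000′ → 15′ and 55.80″
λ: 0.999800° → 59.98800′; 0.98800 × 60 = 59.28″

31°15′56″ S, 77°59′59″ W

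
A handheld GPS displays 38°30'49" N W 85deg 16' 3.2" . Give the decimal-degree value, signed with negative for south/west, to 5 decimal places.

38.51361, -85.26756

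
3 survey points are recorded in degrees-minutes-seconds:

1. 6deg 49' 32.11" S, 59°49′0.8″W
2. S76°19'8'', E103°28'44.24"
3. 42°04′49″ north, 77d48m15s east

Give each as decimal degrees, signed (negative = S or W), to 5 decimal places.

1. -6.82559, -59.81689
2. -76.31889, 103.47896
3. 42.08028, 77.80417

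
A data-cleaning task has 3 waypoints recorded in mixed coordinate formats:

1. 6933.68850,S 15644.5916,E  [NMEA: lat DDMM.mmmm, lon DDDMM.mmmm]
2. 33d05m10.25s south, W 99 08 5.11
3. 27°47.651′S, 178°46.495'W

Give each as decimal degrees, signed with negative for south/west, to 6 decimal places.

1. -69.561475, 156.743193
2. -33.086181, -99.134753
3. -27.794183, -178.774917

Point 1:
  Lat: split at 2 digits → 69° and 33.6885′; 69 + 33.6885/60 = 69.5614750
  S → negative
  λ: degrees = first 3 digits = 156, minutes = 44.5916; 156 + 44.5916/60 = 156.7431933
  E → positive
Point 2:
  φ: 5′ + 10.25″ = 5.17083′; 33 + 5.17083/60 = 33.0861806
  S → negative
  Longitude: 99° + 8/60 + 5.11/3600 = 99 + 0.133333 + 0.001419 = 99.1347528
  W ⇒ negate
Point 3:
  Latitude: 27 + 47.651/60 = 27.7941833
  S → negative
  Lon: 46.495′ = 0.774917°; total 178.7749167
  W ⇒ negate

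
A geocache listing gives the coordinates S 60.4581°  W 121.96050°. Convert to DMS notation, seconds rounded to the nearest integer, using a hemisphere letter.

60°27′29″ S, 121°57′38″ W

Latitude: whole degrees 60; 27.48600′ → 27′ and 29.16″
Longitude: whole degrees 121; 57.63000′ → 57′ and 37.80″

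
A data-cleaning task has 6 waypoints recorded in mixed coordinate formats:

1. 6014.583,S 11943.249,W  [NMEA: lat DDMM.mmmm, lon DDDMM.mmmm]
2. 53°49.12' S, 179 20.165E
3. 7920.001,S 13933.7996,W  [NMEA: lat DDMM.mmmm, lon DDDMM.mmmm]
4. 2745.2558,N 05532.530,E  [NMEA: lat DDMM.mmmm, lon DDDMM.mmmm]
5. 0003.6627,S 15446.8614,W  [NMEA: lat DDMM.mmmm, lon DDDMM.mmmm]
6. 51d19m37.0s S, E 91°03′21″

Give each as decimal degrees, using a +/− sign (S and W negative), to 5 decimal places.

Point 1:
  φ: split at 2 digits → 60° and 14.583′; 60 + 14.583/60 = 60.243050
  S ⇒ negate
  λ: split at 3 digits → 119° and 43.249′; 119 + 43.249/60 = 119.720817
  W → negative
Point 2:
  Latitude: 49.12′ = 0.818667°; total 53.818667
  hemisphere S, so the sign is −
  Lon: 179 + 20.165/60 = 179.336083
  E → positive
Point 3:
  φ: split at 2 digits → 79° and 20.001′; 79 + 20.001/60 = 79.333350
  S → negative
  Longitude: degrees = first 3 digits = 139, minutes = 33.7996; 139 + 33.7996/60 = 139.563327
  hemisphere W, so the sign is −
Point 4:
  φ: degrees = first 2 digits = 27, minutes = 45.2558; 27 + 45.2558/60 = 27.754263
  N → positive
  Longitude: degrees = first 3 digits = 55, minutes = 32.53; 55 + 32.53/60 = 55.542167
  E → positive
Point 5:
  Latitude: split at 2 digits → 00° and 3.6627′; 0 + 3.6627/60 = 0.061045
  S ⇒ negate
  λ: split at 3 digits → 154° and 46.8614′; 154 + 46.8614/60 = 154.781023
  hemisphere W, so the sign is −
Point 6:
  Lat: 19′ + 37″ = 19.61667′; 51 + 19.61667/60 = 51.326944
  S ⇒ negate
  Lon: 91° + 3/60 + 21/3600 = 91 + 0.050000 + 0.005833 = 91.055833
  E ⇒ keep positive

1. -60.24305, -119.72082
2. -53.81867, 179.33608
3. -79.33335, -139.56333
4. 27.75426, 55.54217
5. -0.06105, -154.78102
6. -51.32694, 91.05583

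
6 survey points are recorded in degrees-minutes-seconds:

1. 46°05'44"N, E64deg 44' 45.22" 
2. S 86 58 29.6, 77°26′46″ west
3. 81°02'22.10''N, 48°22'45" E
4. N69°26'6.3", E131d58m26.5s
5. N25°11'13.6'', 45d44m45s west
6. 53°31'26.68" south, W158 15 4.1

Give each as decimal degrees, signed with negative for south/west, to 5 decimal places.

1. 46.09556, 64.74589
2. -86.97489, -77.44611
3. 81.03947, 48.37917
4. 69.43508, 131.97403
5. 25.18711, -45.74583
6. -53.52408, -158.25114

Point 1:
  φ: 46° + 5/60 + 44/3600 = 46 + 0.083333 + 0.012222 = 46.095556
  N ⇒ keep positive
  Lon: 44′ + 45.22″ = 44.75367′; 64 + 44.75367/60 = 64.745894
  E → positive
Point 2:
  Lat: 86 + 58/60 + 29.6/3600 = 86.974889
  S → negative
  λ: 26′ + 46″ = 26.76667′; 77 + 26.76667/60 = 77.446111
  hemisphere W, so the sign is −
Point 3:
  Lat: 81° + 2/60 + 22.1/3600 = 81 + 0.033333 + 0.006139 = 81.039472
  N → positive
  Longitude: 22′ + 45″ = 22.75000′; 48 + 22.75000/60 = 48.379167
  E → positive
Point 4:
  Latitude: 69° + 26/60 + 6.3/3600 = 69 + 0.433333 + 0.001750 = 69.435083
  N → positive
  Longitude: 58′ + 26.5″ = 58.44167′; 131 + 58.44167/60 = 131.974028
  E → positive
Point 5:
  Lat: 25 + 11/60 + 13.6/3600 = 25.187111
  N → positive
  Lon: 45 + 44/60 + 45/3600 = 45.745833
  W ⇒ negate
Point 6:
  Latitude: 31′ + 26.68″ = 31.44467′; 53 + 31.44467/60 = 53.524078
  S ⇒ negate
  λ: 158 + 15/60 + 4.1/3600 = 158.251139
  W → negative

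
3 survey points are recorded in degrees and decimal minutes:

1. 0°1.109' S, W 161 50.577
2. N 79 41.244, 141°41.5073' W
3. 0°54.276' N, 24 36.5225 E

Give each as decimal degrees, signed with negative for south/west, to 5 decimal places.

1. -0.01848, -161.84295
2. 79.68740, -141.69179
3. 0.90460, 24.60871

Point 1:
  Latitude: 1.109′ = 0.018483°; total 0.018483
  S → negative
  λ: 50.577′ = 0.842950°; total 161.842950
  hemisphere W, so the sign is −
Point 2:
  Lat: 41.244′ = 0.687400°; total 79.687400
  N → positive
  λ: 141 + 41.5073/60 = 141.691788
  W → negative
Point 3:
  φ: 54.276′ = 0.904600°; total 0.904600
  N ⇒ keep positive
  λ: 36.5225′ = 0.608708°; total 24.608708
  E → positive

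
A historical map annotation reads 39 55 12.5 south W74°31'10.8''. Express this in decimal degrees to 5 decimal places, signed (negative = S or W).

-39.92014, -74.51967

Lat: 39 + 55/60 + 12.5/3600 = 39.920139
S ⇒ negate
Lon: 74 + 31/60 + 10.8/3600 = 74.519667
hemisphere W, so the sign is −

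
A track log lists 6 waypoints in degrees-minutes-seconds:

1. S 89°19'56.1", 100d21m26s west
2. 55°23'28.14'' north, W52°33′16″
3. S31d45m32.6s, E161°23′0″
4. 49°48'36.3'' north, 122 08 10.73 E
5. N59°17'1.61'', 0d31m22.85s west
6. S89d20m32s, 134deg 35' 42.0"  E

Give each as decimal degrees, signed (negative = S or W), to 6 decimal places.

1. -89.332250, -100.357222
2. 55.391150, -52.554444
3. -31.759056, 161.383333
4. 49.810083, 122.136314
5. 59.283781, -0.523014
6. -89.342222, 134.595000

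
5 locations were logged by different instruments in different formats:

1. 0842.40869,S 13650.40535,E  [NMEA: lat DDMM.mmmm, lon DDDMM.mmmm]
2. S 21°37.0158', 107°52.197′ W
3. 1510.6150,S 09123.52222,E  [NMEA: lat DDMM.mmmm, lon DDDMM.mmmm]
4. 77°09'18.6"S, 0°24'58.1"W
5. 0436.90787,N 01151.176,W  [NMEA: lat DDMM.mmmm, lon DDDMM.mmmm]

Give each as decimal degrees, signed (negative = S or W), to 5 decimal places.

1. -8.70681, 136.84009
2. -21.61693, -107.86995
3. -15.17692, 91.39204
4. -77.15517, -0.41614
5. 4.61513, -11.85293

Point 1:
  Lat: degrees = first 2 digits = 8, minutes = 42.40869; 8 + 42.40869/60 = 8.706812
  S ⇒ negate
  Lon: split at 3 digits → 136° and 50.40535′; 136 + 50.40535/60 = 136.840089
  E ⇒ keep positive
Point 2:
  φ: 37.0158′ = 0.616930°; total 21.616930
  S → negative
  Lon: 52.197′ = 0.869950°; total 107.869950
  W → negative
Point 3:
  Latitude: split at 2 digits → 15° and 10.615′; 15 + 10.615/60 = 15.176917
  hemisphere S, so the sign is −
  λ: degrees = first 3 digits = 91, minutes = 23.52222; 91 + 23.52222/60 = 91.392037
  E → positive
Point 4:
  Latitude: 9′ + 18.6″ = 9.31000′; 77 + 9.31000/60 = 77.155167
  hemisphere S, so the sign is −
  Longitude: 24′ + 58.1″ = 24.96833′; 0 + 24.96833/60 = 0.416139
  W → negative
Point 5:
  φ: split at 2 digits → 04° and 36.90787′; 4 + 36.90787/60 = 4.615131
  N ⇒ keep positive
  Longitude: split at 3 digits → 011° and 51.176′; 11 + 51.176/60 = 11.852933
  W ⇒ negate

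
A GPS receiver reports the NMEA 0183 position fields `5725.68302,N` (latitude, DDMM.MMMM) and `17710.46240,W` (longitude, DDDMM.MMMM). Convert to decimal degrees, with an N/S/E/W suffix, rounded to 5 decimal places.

φ: split at 2 digits → 57° and 25.68302′; 57 + 25.68302/60 = 57.428050
λ: split at 3 digits → 177° and 10.4624′; 177 + 10.4624/60 = 177.174373

57.42805° N, 177.17437° W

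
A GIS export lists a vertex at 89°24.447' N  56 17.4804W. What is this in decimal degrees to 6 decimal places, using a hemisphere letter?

φ: 89 + 24.447/60 = 89.4074500
Lon: 17.4804′ = 0.291340°; total 56.2913400

89.407450° N, 56.291340° W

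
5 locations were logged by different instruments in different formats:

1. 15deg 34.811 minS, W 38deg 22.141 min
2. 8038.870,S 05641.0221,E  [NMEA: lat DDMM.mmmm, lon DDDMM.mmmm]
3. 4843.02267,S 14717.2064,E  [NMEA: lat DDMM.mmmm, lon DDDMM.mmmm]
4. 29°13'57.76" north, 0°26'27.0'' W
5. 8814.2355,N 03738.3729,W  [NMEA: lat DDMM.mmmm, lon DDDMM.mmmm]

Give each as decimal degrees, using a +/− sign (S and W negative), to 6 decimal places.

1. -15.580183, -38.369017
2. -80.647833, 56.683702
3. -48.717045, 147.286773
4. 29.232711, -0.440833
5. 88.237258, -37.639548

Point 1:
  φ: 34.811′ = 0.580183°; total 15.5801833
  S → negative
  Longitude: 38 + 22.141/60 = 38.3690167
  hemisphere W, so the sign is −
Point 2:
  Latitude: degrees = first 2 digits = 80, minutes = 38.87; 80 + 38.87/60 = 80.6478333
  S → negative
  Longitude: degrees = first 3 digits = 56, minutes = 41.0221; 56 + 41.0221/60 = 56.6837017
  E → positive
Point 3:
  Lat: split at 2 digits → 48° and 43.02267′; 48 + 43.02267/60 = 48.7170445
  S → negative
  Longitude: degrees = first 3 digits = 147, minutes = 17.2064; 147 + 17.2064/60 = 147.2867733
  E ⇒ keep positive
Point 4:
  Lat: 29° + 13/60 + 57.76/3600 = 29 + 0.216667 + 0.016044 = 29.2327111
  N → positive
  Longitude: 26′ + 27″ = 26.45000′; 0 + 26.45000/60 = 0.4408333
  W ⇒ negate
Point 5:
  φ: split at 2 digits → 88° and 14.2355′; 88 + 14.2355/60 = 88.2372583
  N → positive
  Longitude: degrees = first 3 digits = 37, minutes = 38.3729; 37 + 38.3729/60 = 37.6395483
  W ⇒ negate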